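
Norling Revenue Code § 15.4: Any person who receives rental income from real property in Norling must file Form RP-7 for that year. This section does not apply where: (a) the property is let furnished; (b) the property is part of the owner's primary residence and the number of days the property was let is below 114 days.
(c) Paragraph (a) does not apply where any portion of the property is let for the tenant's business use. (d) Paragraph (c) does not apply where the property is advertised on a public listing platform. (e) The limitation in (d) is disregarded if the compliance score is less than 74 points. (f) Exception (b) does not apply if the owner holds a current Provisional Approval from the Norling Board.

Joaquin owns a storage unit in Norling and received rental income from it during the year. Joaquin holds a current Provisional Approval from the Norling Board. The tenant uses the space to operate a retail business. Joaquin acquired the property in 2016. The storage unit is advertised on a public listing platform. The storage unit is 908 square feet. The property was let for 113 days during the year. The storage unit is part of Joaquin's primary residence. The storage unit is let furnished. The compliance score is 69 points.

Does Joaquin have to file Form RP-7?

Exception (a)'s conditions are all satisfied: the property is let furnished. But applying paragraphs (c)–(e): (c) operates against (a): the space is let for business use. (d) would limit (c) — the property is publicly advertised — but (e) sets (d) aside: (e) is triggered — the compliance score is 69 points, less than the 74 points limit. Exception (a) does not apply.
All of (b)'s requirements are met (the storage unit is part of the primary residence; the number of days the property was let is 113 days, below the 114 days limit). But applying paragraph (f): (f) operates — a current Provisional Approval is held. (b) is therefore removed.
No exception is made out. Joaquin falls within the general rule.

Yes — Joaquin must file Form RP-7.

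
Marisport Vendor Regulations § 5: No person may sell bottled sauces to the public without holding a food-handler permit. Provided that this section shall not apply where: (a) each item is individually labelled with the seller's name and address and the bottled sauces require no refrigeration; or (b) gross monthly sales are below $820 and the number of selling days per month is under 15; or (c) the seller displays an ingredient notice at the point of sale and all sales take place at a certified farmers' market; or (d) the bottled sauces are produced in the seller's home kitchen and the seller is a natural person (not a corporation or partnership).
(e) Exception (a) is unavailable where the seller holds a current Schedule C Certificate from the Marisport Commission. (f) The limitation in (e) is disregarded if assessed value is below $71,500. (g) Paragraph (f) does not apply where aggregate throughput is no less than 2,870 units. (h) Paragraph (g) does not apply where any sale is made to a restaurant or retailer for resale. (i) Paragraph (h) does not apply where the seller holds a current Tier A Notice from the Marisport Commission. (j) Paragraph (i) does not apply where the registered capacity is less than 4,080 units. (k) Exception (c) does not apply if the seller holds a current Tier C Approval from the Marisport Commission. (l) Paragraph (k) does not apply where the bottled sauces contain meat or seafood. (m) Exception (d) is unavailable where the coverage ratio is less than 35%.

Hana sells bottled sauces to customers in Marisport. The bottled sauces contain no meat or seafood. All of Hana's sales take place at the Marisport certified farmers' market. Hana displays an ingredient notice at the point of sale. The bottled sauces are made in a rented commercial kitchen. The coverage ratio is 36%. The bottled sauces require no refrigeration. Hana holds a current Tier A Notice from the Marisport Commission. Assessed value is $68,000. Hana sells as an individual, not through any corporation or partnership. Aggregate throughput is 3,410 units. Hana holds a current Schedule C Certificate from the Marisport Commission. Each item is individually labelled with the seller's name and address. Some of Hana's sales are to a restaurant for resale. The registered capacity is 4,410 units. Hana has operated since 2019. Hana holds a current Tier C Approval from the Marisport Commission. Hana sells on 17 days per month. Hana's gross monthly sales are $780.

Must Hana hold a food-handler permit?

Yes — Hana must hold a food-handler permit.

Exception (a) is satisfied on its face — items are individually labelled; the bottled sauces are shelf-stable. However, paragraphs (e)–(j) must be considered: (e) operates against (a): a current Schedule C Certificate is held. (f) would limit (e) — assessed value is $68,000, below the $71,500 limit — but (g) sets (f) aside: (g) operates against (f): aggregate throughput is 3,410 units, meeting the 2,870 units threshold. (h) is engaged (some sales are to a restaurant for resale), but yields to (i): (i) applies — a current Tier A Notice is held. (j), which would lift (i), is not triggered — the registered capacity is 4,410 units, not less than 4,080 units. Exception (a) does not apply.
Exception (b) fails — the number of selling days per month is 17, not under 15.
Exception (c)'s conditions are all satisfied: an ingredient notice is displayed; all sales are at a certified farmers' market. However, paragraphs (k)–(l) must be considered: (k) operates — a current Tier C Approval is held. (l) is not engaged (the bottled sauces contain no meat or seafood), so (k) stands. So (c) is unavailable.
Exception (d) does not apply: the bottled sauces are made in a commercial kitchen, not a home kitchen.
No exception displaces § 5.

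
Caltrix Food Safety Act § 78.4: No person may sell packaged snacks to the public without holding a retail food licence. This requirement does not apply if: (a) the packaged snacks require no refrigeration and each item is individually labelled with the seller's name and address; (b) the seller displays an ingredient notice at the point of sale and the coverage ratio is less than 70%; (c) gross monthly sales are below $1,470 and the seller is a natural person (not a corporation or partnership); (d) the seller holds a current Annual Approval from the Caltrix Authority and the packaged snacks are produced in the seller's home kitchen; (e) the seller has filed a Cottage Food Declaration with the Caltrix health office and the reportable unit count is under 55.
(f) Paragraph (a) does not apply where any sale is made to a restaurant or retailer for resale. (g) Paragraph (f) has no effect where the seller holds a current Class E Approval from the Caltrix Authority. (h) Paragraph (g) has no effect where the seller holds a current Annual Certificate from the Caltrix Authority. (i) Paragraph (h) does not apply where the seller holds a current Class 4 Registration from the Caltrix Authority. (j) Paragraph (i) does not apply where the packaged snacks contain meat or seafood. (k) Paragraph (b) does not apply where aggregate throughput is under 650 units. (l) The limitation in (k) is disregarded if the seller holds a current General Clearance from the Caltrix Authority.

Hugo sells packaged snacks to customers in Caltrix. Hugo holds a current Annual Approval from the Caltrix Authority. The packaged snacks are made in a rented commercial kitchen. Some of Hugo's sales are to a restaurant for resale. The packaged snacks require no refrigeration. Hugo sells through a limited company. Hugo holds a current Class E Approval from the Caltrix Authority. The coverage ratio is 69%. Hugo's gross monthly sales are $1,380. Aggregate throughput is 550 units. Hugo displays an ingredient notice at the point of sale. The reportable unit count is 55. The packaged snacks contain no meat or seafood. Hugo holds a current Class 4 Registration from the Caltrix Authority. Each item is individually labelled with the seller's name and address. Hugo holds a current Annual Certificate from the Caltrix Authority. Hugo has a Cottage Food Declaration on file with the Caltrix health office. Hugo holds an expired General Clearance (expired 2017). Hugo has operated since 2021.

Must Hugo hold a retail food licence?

No — exception (a) applies; Hugo is not required to hold a retail food licence.

Exception (a)'s conditions are all satisfied: the packaged snacks are shelf-stable; items are individually labelled. Applying paragraphs (f)–(j): (f) would limit (a) — some sales are to a restaurant for resale — but (g) sets (f) aside: (g) operates — a current Class E Approval is held. (h) would limit (g) — a current Annual Certificate is held — but (i) sets (h) aside: (i) applies — a current Class 4 Registration is held. (j) is not triggered (the packaged snacks contain no meat or seafood), so (i) stands. So (a) applies.
Exception (b) is satisfied on its face — an ingredient notice is displayed; the coverage ratio is 69%, less than the 70% limit. But applying paragraphs (k)–(l): (k) is engaged — aggregate throughput is 550 units, under the 650 units limit. (l), which would lift (k), is inapplicable — the General Clearance is not current. Exception (b) does not apply.
Exception (c) does not apply: the seller operates through a limited company.
Exception (d) requires that the packaged snacks are produced in the seller's home kitchen; but the packaged snacks are made in a commercial kitchen, not a home kitchen, so (d) is unavailable.
Exception (e) does not apply: the reportable unit count is 55, not under 55.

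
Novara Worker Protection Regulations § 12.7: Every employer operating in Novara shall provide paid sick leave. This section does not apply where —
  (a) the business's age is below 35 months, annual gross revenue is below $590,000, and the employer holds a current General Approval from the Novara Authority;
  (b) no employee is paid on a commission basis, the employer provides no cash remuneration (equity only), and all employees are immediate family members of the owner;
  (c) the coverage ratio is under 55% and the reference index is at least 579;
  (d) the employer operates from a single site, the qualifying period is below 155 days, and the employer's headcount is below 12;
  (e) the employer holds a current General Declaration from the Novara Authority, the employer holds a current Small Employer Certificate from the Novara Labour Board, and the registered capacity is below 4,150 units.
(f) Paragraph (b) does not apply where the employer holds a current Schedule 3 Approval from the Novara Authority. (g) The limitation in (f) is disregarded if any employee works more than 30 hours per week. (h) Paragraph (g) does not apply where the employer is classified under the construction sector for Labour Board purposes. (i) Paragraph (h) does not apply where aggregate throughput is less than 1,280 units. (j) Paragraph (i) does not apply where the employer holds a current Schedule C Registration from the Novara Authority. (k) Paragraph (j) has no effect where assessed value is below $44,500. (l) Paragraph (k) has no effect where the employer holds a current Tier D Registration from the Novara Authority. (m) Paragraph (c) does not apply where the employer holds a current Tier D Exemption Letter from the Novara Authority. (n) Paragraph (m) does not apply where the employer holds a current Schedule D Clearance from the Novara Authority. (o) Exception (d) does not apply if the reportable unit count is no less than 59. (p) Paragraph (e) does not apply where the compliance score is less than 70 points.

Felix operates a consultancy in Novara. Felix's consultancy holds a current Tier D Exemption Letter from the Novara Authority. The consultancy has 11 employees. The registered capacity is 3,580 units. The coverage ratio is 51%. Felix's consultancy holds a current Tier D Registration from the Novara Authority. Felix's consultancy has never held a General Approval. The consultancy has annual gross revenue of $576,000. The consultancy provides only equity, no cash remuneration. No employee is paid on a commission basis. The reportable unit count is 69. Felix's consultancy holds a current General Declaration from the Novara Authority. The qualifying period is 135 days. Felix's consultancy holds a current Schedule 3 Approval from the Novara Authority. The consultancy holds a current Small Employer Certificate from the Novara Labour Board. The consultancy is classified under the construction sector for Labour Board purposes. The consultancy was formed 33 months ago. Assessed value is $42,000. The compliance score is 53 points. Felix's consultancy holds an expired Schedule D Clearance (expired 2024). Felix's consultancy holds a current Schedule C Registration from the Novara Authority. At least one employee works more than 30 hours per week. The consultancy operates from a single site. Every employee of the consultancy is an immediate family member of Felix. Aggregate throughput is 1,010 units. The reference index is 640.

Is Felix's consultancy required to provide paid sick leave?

Yes — Felix's consultancy must provide paid sick leave.

Exception (a) requires that the employer holds a current General Approval from the Novara Authority; but there is no General Approval in force, so (a) is unavailable.
Exception (b)'s conditions are all satisfied: no employee is paid on commission; remuneration is equity-only; every employee is an immediate family member. Turning to paragraphs (f)–(l): (f) operates against (b): a current Schedule 3 Approval is held. (g) would limit (f) — at least one employee exceeds 30 hours/week — but (h) sets (g) aside: (h) operates against (g): the consultancy is classified under the construction sector. (i) applies (aggregate throughput is 1,010 units, less than the 1,280 units limit), but is set aside by (j): (j) operates — a current Schedule C Registration is held. (k) applies (assessed value is $42,000, below the $44,500 limit), but is itself disapplied by (l): (l) is engaged — a current Tier D Registration is held. (b) is therefore removed.
Exception (c)'s conditions are all satisfied: the coverage ratio is 51%, under the 55% limit; the reference index is 640, meeting the 579 threshold. However, paragraphs (m)–(n) must be considered: (m) applies — a current Tier D Exemption Letter is held. (n), which would lift (m), is inapplicable — there is no Schedule D Clearance in force. So (c) is unavailable.
Exception (d) is satisfied on its face — the employer operates from a single site; the qualifying period is 135 days, below the 155 days limit; the employer's headcount is 11, below the 12 limit. Turning to paragraph (o): (o) operates against (d): the reportable unit count is 69, meeting the 59 threshold. So (d) is unavailable.
Exception (e): a current General Declaration is held; a current Small Employer Certificate is held; the registered capacity is 3,580 units, below the 4,150 units limit — every condition holds. But: (p) operates against (e): the compliance score is 53 points, less than the 70 points limit. Exception (e) does not apply.
Every exception is unavailable, so the rule governs.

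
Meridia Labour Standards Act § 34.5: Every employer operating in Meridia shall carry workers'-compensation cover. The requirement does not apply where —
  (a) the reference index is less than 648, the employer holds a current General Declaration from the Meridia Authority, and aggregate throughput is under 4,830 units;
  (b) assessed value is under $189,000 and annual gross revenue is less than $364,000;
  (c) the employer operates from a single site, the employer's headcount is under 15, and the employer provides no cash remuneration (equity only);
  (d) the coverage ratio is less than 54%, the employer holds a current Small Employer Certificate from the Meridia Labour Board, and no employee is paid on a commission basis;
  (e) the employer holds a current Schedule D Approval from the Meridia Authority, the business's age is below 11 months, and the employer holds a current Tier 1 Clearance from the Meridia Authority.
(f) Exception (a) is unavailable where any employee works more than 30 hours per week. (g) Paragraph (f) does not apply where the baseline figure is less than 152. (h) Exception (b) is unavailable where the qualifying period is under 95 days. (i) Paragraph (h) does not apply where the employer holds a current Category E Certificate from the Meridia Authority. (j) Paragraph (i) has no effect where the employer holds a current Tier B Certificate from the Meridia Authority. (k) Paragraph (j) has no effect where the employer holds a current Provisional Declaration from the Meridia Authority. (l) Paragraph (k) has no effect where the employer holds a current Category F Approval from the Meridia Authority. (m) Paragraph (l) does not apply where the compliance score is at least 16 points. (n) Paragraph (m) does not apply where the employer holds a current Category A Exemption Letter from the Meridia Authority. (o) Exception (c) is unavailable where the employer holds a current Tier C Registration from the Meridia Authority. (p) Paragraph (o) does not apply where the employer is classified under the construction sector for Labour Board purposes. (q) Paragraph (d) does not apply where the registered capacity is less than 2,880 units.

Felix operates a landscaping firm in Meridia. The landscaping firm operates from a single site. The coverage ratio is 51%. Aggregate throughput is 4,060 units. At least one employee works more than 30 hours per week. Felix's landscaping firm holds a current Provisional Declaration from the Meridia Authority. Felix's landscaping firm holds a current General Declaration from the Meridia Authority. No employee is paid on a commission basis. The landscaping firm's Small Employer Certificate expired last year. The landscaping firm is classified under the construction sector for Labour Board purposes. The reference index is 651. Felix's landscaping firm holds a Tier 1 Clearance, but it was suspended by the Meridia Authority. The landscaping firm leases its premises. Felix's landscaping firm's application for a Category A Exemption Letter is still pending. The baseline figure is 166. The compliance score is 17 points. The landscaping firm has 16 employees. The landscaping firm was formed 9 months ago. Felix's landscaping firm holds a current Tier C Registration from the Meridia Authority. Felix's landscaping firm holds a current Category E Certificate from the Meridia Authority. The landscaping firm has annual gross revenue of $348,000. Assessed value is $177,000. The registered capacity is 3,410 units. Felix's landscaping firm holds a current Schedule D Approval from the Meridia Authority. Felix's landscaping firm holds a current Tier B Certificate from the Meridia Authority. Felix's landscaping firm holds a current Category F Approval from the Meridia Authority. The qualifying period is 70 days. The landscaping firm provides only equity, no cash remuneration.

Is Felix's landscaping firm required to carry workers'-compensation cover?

Exception (a) fails — the reference index is 651, not less than 648.
Exception (b): assessed value is $177,000, under the $189,000 limit; annual gross revenue is $348,000, less than the $364,000 limit — every condition holds. Considering the limiting provisions: (h) would limit (b) — the qualifying period is 70 days, under the 95 days limit — but (i) sets (h) aside: (i) operates against (h): a current Category E Certificate is held. (j) applies (a current Tier B Certificate is held), but is displaced by (k): (k) applies — a current Provisional Declaration is held. (l) would limit (k) — a current Category F Approval is held — but (m) sets (l) aside: (m) operates against (l): the compliance score is 17 points, meeting the 16 points threshold. (n) does not operate here (there is no Category A Exemption Letter in force), so (m) stands. (b) remains available.
Exception (c) fails — the employer's headcount is 16, not under 15.
Exception (d) requires that the employer holds a current Small Employer Certificate from the Meridia Labour Board; but the Small Employer Certificate has expired, so (d) is unavailable.
Exception (e) requires that the employer holds a current Tier 1 Clearance from the Meridia Authority; but there is no Tier 1 Clearance in force, so (e) is unavailable.

No — exception (b) applies; Felix's landscaping firm is not required to carry workers'-compensation cover.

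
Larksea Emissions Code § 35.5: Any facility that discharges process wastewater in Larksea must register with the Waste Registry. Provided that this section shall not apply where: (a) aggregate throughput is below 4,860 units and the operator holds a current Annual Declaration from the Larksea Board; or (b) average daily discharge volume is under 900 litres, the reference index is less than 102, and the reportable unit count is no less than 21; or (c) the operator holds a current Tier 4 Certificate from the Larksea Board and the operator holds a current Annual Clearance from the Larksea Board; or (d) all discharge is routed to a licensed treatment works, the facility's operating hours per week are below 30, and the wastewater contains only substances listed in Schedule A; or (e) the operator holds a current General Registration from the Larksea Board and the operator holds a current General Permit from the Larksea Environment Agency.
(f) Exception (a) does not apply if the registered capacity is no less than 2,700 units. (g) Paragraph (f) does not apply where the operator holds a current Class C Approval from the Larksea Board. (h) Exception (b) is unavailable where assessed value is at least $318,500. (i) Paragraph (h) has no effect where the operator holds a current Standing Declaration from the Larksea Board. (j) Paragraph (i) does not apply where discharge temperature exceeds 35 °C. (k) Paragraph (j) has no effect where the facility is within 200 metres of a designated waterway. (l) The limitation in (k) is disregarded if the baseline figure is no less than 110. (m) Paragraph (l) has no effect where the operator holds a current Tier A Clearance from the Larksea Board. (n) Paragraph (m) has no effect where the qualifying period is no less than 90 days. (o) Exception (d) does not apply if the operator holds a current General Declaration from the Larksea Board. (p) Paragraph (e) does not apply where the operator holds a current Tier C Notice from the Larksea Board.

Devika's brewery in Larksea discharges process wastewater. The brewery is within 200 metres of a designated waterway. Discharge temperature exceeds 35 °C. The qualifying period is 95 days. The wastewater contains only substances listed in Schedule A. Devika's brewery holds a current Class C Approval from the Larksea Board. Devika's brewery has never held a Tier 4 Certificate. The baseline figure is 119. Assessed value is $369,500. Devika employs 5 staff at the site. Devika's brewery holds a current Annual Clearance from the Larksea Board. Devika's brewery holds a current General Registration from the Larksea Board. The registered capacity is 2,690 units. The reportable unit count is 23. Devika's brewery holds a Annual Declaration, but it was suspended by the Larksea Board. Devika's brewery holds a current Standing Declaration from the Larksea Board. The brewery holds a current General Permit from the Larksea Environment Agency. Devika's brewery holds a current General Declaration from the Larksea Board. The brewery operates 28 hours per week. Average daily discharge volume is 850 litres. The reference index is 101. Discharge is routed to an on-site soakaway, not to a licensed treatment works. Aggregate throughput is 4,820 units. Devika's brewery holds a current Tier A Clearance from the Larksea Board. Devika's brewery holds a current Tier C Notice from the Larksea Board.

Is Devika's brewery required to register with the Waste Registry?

Exception (a) fails — there is no Annual Declaration in force.
All of (b)'s requirements are met (average daily discharge volume is 850 litres, under the 900 litres limit; the reference index is 101, less than the 102 limit; the reportable unit count is 23, meeting the 21 threshold). But: (h) is engaged — assessed value is $369,500, meeting the $318,500 threshold. (i) would limit (h) — a current Standing Declaration is held — but (j) sets (i) aside: (j) operates against (i): discharge temperature exceeds 35 °C. (k) would limit (j) — the brewery is within 200 m of a designated waterway — but (l) sets (k) aside: (l) operates — the baseline figure is 119, meeting the 110 threshold. (m) would limit (l) — a current Tier A Clearance is held — but (n) sets (m) aside: (n) operates against (m): the qualifying period is 95 days, meeting the 90 days threshold. Exception (b) does not apply.
Exception (c) requires that the operator holds a current Tier 4 Certificate from the Larksea Board; but there is no Tier 4 Certificate in force, so (c) is unavailable.
Exception (d) requires that all discharge is routed to a licensed treatment works; but discharge is not routed to a licensed treatment works, so (d) is unavailable.
All of (e)'s requirements are met (a current General Registration is held; a current General Permit is held). However, paragraph (p) must be considered: (p) operates — a current Tier C Notice is held. So (e) is unavailable.
None of the exceptions is available; § 35.5 applies in full.

Yes — Devika's brewery must register with the Waste Registry.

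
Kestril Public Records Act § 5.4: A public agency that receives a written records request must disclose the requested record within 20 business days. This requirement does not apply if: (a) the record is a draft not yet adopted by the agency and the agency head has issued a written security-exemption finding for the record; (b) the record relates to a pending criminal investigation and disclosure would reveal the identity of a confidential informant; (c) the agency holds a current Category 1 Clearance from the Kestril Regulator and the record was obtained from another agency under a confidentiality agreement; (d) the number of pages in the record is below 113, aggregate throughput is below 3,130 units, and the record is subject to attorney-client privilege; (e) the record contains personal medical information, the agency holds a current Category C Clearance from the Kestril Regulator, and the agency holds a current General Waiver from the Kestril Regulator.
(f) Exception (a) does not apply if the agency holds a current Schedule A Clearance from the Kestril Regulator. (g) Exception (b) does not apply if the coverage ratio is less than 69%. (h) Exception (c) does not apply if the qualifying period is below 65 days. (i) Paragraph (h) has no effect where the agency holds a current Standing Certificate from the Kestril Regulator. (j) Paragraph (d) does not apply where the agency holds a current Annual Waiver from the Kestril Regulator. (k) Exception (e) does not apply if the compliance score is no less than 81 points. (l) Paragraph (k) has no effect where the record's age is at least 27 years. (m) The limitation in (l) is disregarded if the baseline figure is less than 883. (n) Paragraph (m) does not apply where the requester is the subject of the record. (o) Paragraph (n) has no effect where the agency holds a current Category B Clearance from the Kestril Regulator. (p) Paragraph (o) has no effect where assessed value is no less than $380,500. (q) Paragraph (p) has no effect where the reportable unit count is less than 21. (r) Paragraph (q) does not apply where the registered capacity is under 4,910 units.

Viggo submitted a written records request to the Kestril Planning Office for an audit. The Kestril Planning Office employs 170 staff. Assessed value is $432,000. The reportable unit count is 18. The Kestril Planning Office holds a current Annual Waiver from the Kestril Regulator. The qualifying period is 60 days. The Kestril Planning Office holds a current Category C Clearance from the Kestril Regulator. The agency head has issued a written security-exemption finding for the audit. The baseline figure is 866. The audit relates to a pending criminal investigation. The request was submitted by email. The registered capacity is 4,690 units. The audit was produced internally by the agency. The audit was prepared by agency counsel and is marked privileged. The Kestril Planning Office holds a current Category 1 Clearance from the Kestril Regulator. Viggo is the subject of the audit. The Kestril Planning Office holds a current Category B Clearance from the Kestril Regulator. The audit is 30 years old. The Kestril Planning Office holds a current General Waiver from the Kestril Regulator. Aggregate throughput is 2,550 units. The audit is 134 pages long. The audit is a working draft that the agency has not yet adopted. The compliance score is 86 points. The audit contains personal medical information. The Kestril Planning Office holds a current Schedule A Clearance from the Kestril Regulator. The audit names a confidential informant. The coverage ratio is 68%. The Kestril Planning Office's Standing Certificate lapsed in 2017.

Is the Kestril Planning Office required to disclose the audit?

Exception (a): the audit is an unadopted draft; a written security-exemption finding has been issued — every condition holds. But applying paragraph (f): (f) is engaged — a current Schedule A Clearance is held. So (a) is unavailable.
Exception (b)'s conditions are all satisfied: the audit relates to a pending investigation; the audit names a confidential informant. However, paragraph (g) must be considered: (g) operates — the coverage ratio is 68%, less than the 69% limit. Exception (b) does not apply.
Exception (c) does not apply: the audit was produced internally.
Exception (d) requires that the number of pages in the record is below 113; but the number of pages in the record is 134, not below 113, so (d) is unavailable.
Exception (e)'s conditions are all satisfied: the audit contains personal medical information; a current Category C Clearance is held; a current General Waiver is held. Considering the limiting provisions: (k) would limit (e) — the compliance score is 86 points, meeting the 81 points threshold — but (l) sets (k) aside: (l) operates — the record's age is 30 years, meeting the 27 years threshold. (m) is triggered (the baseline figure is 866, less than the 883 limit), but is displaced by (n): (n) operates against (m): Viggo is the subject of the audit. (o) would limit (n) — a current Category B Clearance is held — but (p) sets (o) aside: (p) is engaged — assessed value is $432,000, meeting the $380,500 threshold. (q) operates (the reportable unit count is 18, less than the 21 limit), but is set aside by (r): (r) applies — the registered capacity is 4,690 units, under the 4,910 units limit. So (e) applies.

No — exception (e) applies; the Kestril Planning Office is not required to disclose the audit.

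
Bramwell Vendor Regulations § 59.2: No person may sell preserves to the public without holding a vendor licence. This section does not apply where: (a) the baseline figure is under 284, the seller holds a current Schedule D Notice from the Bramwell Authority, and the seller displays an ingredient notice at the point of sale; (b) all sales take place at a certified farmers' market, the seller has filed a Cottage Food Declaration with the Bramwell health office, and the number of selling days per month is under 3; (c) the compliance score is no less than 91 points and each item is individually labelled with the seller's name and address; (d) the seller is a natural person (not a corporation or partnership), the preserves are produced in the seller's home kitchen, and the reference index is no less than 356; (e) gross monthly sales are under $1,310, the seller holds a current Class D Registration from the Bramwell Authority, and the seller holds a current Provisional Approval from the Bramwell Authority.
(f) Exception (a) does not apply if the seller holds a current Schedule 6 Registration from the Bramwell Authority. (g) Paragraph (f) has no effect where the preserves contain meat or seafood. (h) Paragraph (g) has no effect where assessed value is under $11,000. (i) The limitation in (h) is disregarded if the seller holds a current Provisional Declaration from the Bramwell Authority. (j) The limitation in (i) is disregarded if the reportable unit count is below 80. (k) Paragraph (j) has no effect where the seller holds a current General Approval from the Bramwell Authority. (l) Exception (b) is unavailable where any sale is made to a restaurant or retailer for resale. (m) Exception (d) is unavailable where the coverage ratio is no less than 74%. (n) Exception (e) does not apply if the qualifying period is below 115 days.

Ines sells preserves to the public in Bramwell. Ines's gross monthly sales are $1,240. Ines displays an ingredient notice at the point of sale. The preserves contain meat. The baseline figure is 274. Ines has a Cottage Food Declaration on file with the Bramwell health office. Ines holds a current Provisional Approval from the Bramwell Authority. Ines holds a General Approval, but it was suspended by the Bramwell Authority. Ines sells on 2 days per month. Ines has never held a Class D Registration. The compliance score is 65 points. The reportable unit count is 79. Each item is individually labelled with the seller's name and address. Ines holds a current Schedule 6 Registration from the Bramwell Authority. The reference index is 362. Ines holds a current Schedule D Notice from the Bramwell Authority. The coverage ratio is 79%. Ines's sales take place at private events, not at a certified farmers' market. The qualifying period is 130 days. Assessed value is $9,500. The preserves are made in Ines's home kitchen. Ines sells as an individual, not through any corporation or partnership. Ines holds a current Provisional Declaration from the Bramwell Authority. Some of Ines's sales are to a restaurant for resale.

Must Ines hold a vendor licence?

All of (a)'s requirements are met (the baseline figure is 274, under the 284 limit; a current Schedule D Notice is held; an ingredient notice is displayed). But applying paragraphs (f)–(k): (f) is engaged — a current Schedule 6 Registration is held. (g) would limit (f) — the preserves contain meat — but (h) sets (g) aside: (h) is triggered — assessed value is $9,500, under the $11,000 limit. (i) operates (a current Provisional Declaration is held), but is itself disapplied by (j): (j) operates — the reportable unit count is 79, below the 80 limit. (k) is not engaged (there is no General Approval in force), so (j) stands. (a) is therefore removed.
Exception (b) fails — sales are at private events, not a certified farmers' market.
Exception (c) requires that the compliance score is no less than 91 points; but the compliance score is 65 points, short of 91 points, so (c) is unavailable.
All of (d)'s requirements are met (the seller is a natural person; the preserves are home-kitchen produced; the reference index is 362, meeting the 356 threshold). But applying paragraph (m): (m) operates — the coverage ratio is 79%, meeting the 74% threshold. (d) is therefore removed.
Exception (e) does not apply: the Class D Registration is not current.
Every exception is unavailable, so the rule governs.

Yes — Ines must hold a vendor licence.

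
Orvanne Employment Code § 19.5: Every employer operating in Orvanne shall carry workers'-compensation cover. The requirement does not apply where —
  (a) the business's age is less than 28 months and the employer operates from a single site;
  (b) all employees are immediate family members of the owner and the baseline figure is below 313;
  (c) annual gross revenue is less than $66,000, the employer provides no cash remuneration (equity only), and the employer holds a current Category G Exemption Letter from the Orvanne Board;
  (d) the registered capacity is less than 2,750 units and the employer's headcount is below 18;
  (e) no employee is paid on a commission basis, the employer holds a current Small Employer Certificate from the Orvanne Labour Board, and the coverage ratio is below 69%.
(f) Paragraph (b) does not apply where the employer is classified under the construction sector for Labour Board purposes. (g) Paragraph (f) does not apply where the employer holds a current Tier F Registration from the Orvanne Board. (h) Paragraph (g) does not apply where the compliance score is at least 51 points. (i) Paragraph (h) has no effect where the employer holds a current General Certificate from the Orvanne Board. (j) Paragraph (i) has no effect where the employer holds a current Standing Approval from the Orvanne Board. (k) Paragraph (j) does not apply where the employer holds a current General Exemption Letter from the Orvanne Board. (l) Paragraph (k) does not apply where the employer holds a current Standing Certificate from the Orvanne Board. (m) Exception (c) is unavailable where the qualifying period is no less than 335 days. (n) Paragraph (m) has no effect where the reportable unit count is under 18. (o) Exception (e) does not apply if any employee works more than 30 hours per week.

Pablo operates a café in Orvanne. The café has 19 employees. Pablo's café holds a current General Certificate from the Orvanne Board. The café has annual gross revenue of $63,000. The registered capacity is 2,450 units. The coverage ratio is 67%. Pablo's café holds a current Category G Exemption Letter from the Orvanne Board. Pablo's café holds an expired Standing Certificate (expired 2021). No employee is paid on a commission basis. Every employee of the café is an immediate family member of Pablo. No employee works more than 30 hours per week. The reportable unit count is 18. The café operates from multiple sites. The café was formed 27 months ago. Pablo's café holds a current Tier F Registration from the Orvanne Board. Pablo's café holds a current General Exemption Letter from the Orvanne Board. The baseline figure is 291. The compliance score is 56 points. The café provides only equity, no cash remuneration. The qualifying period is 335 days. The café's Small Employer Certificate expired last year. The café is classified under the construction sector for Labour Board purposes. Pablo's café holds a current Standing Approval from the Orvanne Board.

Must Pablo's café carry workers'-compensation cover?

Exception (a) does not apply: the employer operates from multiple sites.
All of (b)'s requirements are met (every employee is an immediate family member; the baseline figure is 291, below the 313 limit). Applying paragraphs (f)–(l): (f) is engaged (the café is classified under the construction sector), but yields to (g): (g) operates against (f): a current Tier F Registration is held. (h) would limit (g) — the compliance score is 56 points, meeting the 51 points threshold — but (i) sets (h) aside: (i) applies — a current General Certificate is held. (j) would limit (i) — a current Standing Approval is held — but (k) sets (j) aside: (k) operates — a current General Exemption Letter is held. (l), which would lift (k), does not operate here — no current Standing Certificate is held. Exception (b) stands.
All of (c)'s requirements are met (annual gross revenue is $63,000, less than the $66,000 limit; remuneration is equity-only; a current Category G Exemption Letter is held). But: (m) operates against (c): the qualifying period is 335 days, meeting the 335 days threshold. (n) is not triggered (the reportable unit count is 18, not under 18), so (m) stands. So (c) is unavailable.
Exception (d) does not apply: the employer's headcount is 19, not below 18.
Exception (e) does not apply: the Small Employer Certificate has expired.

No — exception (b) applies; Pablo's café is not required to carry workers'-compensation cover.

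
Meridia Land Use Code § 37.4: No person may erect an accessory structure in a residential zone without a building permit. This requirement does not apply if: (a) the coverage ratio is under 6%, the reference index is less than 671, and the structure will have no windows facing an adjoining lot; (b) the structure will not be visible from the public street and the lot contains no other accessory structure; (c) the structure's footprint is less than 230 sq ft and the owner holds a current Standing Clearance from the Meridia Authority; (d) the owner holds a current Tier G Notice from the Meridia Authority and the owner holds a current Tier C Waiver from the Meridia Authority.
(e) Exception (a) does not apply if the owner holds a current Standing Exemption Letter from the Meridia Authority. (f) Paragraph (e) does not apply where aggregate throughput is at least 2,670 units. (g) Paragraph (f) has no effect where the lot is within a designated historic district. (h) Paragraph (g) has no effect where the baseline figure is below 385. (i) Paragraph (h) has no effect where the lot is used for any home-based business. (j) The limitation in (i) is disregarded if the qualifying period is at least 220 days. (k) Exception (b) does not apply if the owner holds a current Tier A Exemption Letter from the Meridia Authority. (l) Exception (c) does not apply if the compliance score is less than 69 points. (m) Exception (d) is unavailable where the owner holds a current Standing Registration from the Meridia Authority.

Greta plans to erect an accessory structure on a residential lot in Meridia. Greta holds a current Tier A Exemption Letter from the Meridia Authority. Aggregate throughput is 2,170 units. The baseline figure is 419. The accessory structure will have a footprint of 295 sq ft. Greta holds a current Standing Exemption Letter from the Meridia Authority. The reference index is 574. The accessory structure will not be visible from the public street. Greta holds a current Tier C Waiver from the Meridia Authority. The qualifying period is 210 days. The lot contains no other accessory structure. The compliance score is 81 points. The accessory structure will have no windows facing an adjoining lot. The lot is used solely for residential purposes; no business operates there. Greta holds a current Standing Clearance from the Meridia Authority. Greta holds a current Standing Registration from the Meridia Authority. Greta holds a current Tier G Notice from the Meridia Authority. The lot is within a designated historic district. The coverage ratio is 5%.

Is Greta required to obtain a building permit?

Exception (a): the coverage ratio is 5%, under the 6% limit; the reference index is 574, less than the 671 limit; no windows face an adjoining lot — every condition holds. But: (e) operates — a current Standing Exemption Letter is held. (f) does not operate here (aggregate throughput is 2,170 units, short of 2,670 units), so (e) stands. So (a) is unavailable.
Exception (b)'s conditions are all satisfied: the structure will not be visible from the street; the lot has no other accessory structure. But applying paragraph (k): (k) operates against (b): a current Tier A Exemption Letter is held. So (b) is unavailable.
Exception (c) requires that the structure's footprint is less than 230 sq ft; but the structure's footprint is 295 sq ft, not less than 230 sq ft, so (c) is unavailable.
Exception (d)'s conditions are all satisfied: a current Tier G Notice is held; a current Tier C Waiver is held. But applying paragraph (m): (m) operates — a current Standing Registration is held. So (d) is unavailable.
No exception applies. The general rule governs.

Yes — Greta must obtain a building permit.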